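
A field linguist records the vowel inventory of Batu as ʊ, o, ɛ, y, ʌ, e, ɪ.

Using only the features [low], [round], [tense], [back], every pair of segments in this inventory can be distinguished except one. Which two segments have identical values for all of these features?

ɛ, ɪ

On the given features, /ɛ/ and /ɪ/ have an identical profile: [−low], [−round], [−tense], [−back]. No other two segments in the inventory coincide on all 4 features. (They do differ in [high], which is not among the given features.)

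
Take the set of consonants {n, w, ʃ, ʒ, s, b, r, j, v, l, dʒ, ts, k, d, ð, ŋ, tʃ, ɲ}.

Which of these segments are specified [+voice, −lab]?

Checking each segment against [+voice], [−labial]: /n/ (alveolar nasal), /ʒ/ (voiced postalveolar fricative), /r/ (alveolar trill), /j/ (palatal glide), /l/ (alveolar lateral approximant), /dʒ/ (voiced postalveolar affricate), among others, satisfy every feature; every other segment in the inventory fails at least one.

n, ʒ, r, j, l, dʒ, d, ð, ŋ, ɲ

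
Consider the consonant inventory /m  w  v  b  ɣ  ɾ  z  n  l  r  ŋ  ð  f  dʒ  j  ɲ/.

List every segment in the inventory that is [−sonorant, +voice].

v, b, ɣ, z, ð, dʒ

Checking each segment against [−sonorant], [+voice]: /v/ (voiced labiodental fricative), /b/ (voiced bilabial stop), /ɣ/ (voiced velar fricative), /z/ (voiced alveolar fricative), /ð/ (voiced dental fricative), /dʒ/ (voiced postalveolar affricate) satisfy every feature; every other segment in the inventory fails at least one.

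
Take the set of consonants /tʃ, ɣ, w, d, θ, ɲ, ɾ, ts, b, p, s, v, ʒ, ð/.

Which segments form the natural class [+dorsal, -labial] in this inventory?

The [+dorsal] segments are /ɣ, w, ɲ/.
Then [-labial] leaves /ɣ, ɲ/.

ɣ, ɲ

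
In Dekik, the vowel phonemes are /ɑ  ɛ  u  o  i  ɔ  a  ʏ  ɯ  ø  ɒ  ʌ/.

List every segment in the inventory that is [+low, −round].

ɑ, a

Eliminate segments failing any feature: /ɛ, u, o, i, ɔ, ʏ, ɯ, ø, ʌ/ are [−low]; /ɒ/ is [+round]. The remaining /ɑ, a/ satisfy [+low], [−round].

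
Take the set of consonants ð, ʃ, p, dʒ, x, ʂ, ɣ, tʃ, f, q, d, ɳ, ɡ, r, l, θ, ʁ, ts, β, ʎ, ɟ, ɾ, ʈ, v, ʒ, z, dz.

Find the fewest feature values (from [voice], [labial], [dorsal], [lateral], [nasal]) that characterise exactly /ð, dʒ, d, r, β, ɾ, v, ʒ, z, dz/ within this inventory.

[+voice, −nasal, −lateral, −dorsal]

The class [+voice], [−nasal], [−lateral], [−dorsal] has exactly /ð, dʒ, d, r, β, ɾ, v, ʒ, z, dz/ as its extension in this inventory. No smaller conjunction from the listed features achieves this: [−nasal, −lateral, −dorsal] alone would also admit /ʃ, p, ʂ, tʃ, …/; [+voice, −lateral, −dorsal] alone would also admit /ɳ/; [+voice, −nasal, −dorsal] alone would also admit /l/; [+voice, −nasal, −lateral] alone would also admit /ɣ, ɡ, ʁ, ɟ/; and checking the remaining three-feature bundles turns up none with this extension.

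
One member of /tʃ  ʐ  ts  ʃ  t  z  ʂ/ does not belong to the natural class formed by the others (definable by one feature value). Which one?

[strident] groups all but one: /ʃ, ts, tʃ, ʐ, z, ʂ/ share [+strident] while /t/ (voiceless alveolar stop) alone is [-strident]. Removing any other segment would not leave a single-feature class that excludes it.

t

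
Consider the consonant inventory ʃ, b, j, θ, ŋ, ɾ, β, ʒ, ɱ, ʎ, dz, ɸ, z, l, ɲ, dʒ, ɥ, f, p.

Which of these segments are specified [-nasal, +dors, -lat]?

j, ɥ

Eliminate segments failing any feature: /ʃ, b, θ, ɾ, β, ʒ, dz, ɸ, z, l, dʒ, f, p/ are [-dorsal]; /ŋ, ɱ, ɲ/ are [+nasal]; /ʎ/ is [+lateral]. The remaining /j, ɥ/ satisfy [-nasal], [+dorsal], [-lateral].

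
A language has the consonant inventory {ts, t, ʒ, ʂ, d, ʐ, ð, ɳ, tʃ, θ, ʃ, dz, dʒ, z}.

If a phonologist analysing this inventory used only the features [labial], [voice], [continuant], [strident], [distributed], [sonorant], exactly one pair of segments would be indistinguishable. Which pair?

/ʐ/ (voiced retroflex fricative) and /z/ (voiced alveolar fricative) are both [−labial], [+voice], [+continuant], [+strident], [−distributed], [−sonorant], so none of the listed features separates them. (They do differ in [anterior], which is not among the given features.) Every other pair in the inventory differs on at least one listed feature.

ʐ, z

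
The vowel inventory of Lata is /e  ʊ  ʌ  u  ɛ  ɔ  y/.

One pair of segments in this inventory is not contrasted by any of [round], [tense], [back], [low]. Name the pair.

ɔ, ʊ

On the given features, /ɔ/ and /ʊ/ have an identical profile: [+round], [−tense], [+back], [−low]. No other two segments in the inventory coincide on all 4 features. (They do differ in [high], which is not among the given features.)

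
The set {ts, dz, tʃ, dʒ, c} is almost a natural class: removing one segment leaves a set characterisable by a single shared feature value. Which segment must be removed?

The remaining segments after removing /c/ share [+delayed release]; /c/ (voiceless palatal stop) is [−delayed release]. For every other candidate removal, the leftover set fails to share any single feature value that the removed segment lacks.

c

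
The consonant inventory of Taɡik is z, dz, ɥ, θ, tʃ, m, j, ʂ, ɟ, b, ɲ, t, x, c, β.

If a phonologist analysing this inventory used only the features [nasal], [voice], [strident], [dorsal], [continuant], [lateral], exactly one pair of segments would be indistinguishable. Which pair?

On the given features, /ɥ/ and /j/ have an identical profile: [−nasal], [+voice], [−strident], [+dorsal], [+continuant], [−lateral]. No other two segments in the inventory coincide on all 6 features. (They do differ in [labial] and [round], which are not among the given features.)

ɥ, j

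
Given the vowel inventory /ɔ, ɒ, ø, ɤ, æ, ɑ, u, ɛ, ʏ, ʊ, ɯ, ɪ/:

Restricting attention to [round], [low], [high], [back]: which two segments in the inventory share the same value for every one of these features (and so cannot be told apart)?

u, ʊ

/u/ (high back rounded tense vowel) and /ʊ/ (high back rounded lax vowel) are both [+round], [-low], [+high], [+back], so none of the listed features separates them. (They do differ in [tense], which is not among the given features.) Every other pair in the inventory differs on at least one listed feature.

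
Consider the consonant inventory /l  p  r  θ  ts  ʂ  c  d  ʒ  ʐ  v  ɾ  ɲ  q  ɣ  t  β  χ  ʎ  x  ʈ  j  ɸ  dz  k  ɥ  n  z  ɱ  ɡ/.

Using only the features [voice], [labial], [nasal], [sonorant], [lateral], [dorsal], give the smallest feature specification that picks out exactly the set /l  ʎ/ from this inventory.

[+lateral]

The target set is precisely the extension of [+lateral] in this inventory.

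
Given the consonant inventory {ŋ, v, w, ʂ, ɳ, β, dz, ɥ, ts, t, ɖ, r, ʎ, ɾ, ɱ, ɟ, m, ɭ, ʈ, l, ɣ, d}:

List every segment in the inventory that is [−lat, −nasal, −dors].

v, ʂ, β, dz, ts, t, ɖ, r, ɾ, ʈ, d

First, the [−lateral] segments are /ŋ, v, w, ʂ, ɳ, β, dz, ɥ, ts, t, ɖ, r, ɾ, ɱ, ɟ, m, ʈ, ɣ, d/.
Among these, [−nasal] gives /v, w, ʂ, β, dz, ɥ, ts, t, ɖ, r, ɾ, ɟ, ʈ, ɣ, d/.
Among these, [−dorsal] leaves /v, ʂ, β, dz, ts, t, ɖ, r, ɾ, ʈ, d/.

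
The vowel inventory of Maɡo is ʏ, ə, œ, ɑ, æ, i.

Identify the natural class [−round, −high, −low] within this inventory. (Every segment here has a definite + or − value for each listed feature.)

Checking each segment against [−round], [−high], [−low]: /ə/ (mid central vowel (schwa)) satisfies every feature; every other segment in the inventory fails at least one.

ə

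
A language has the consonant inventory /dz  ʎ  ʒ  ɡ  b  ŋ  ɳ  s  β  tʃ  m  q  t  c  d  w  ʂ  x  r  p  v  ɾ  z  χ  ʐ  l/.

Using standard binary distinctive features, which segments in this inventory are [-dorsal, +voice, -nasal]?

First, the [-dorsal] segments are /dz, ʒ, b, ɳ, s, β, tʃ, m, t, d, ʂ, r, p, v, ɾ, z, ʐ, l/.
Of those, [+voice] gives /dz, ʒ, b, ɳ, β, m, d, r, v, ɾ, z, ʐ, l/.
Then [-nasal] leaves /dz, ʒ, b, β, d, r, v, ɾ, z, ʐ, l/.

dz, ʒ, b, β, d, r, v, ɾ, z, ʐ, l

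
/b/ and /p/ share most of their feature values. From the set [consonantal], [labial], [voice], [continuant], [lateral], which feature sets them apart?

[voice]

/b/ is the voiced bilabial stop and /p/ is the voiceless bilabial stop. Both are [+consonantal], [+labial], [−continuant], [−lateral]. /b/ is [+voice] while /p/ is [−voice], so the distinguishing feature is [voice].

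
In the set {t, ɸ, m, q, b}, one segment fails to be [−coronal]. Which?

Every segment except /t/ is [−coronal]. /t/ (voiceless alveolar stop) is [+coronal], so it is the exception.

t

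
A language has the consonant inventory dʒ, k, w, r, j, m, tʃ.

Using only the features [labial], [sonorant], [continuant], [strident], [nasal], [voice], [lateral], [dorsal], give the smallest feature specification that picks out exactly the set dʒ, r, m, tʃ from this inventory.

[−dorsal]

The target set is precisely the extension of [−dorsal] in this inventory.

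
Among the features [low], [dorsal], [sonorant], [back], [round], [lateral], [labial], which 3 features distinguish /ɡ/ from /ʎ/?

[sonorant], [lateral], [back]

/ɡ/ (voiced velar stop) and /ʎ/ (palatal lateral approximant) agree on [-low], [+dorsal], [-round], [-labial]. They differ on [sonorant] (/ɡ/ [-], /ʎ/ [+]), [lateral] (/ɡ/ [-], /ʎ/ [+]), [back] (/ɡ/ [+], /ʎ/ [-]).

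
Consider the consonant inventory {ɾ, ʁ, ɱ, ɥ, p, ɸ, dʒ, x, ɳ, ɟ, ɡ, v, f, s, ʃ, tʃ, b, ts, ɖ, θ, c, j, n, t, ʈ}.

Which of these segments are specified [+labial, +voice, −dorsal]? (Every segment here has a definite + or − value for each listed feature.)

ɱ, v, b

Checking each segment against [+labial], [+voice], [−dorsal]: /ɱ/ (labiodental nasal), /v/ (voiced labiodental fricative), /b/ (voiced bilabial stop) satisfy every feature; every other segment in the inventory fails at least one.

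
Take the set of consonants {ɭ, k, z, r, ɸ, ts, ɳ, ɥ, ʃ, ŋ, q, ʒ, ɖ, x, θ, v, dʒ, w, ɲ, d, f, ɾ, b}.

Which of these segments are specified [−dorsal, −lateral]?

Eliminate segments failing any feature: /ɭ/ is [+lateral]; /k, ɥ, ŋ, q, x, w, ɲ/ are [+dorsal]. The remaining /z, r, ɸ, ts, ɳ, ʃ, ʒ, ɖ, θ, v, dʒ, d, f, ɾ, b/ satisfy [−dorsal], [−lateral].

z, r, ɸ, ts, ɳ, ʃ, ʒ, ɖ, θ, v, dʒ, d, f, ɾ, b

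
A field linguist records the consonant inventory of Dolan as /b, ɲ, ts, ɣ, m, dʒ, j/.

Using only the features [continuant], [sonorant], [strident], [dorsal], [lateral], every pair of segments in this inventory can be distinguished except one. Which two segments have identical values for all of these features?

/dʒ/ (voiced postalveolar affricate) and /ts/ (voiceless alveolar affricate) are both [-continuant], [-sonorant], [+strident], [-dorsal], [-lateral], so none of the listed features separates them. (They do differ in [voice], [anterior] and [distributed], which are not among the given features.) Every other pair in the inventory differs on at least one listed feature.

dʒ, ts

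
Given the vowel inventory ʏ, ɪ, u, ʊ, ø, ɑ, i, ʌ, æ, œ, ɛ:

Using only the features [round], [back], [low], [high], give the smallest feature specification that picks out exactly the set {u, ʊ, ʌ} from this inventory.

[-low, +back]

Every target segment is [-low], [+back]; each remaining inventory member fails at least one of these. Each conjunct is needed — [+back] alone would also admit /ɑ/; [-low] alone would also admit /ʏ, ɪ, ø, i, …/ — and no other single listed feature has exactly this extension, so two is the minimum.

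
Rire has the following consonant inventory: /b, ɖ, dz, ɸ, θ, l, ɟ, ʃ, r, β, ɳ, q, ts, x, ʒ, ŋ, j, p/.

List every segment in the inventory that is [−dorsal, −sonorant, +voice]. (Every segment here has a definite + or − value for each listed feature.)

First, the [−dorsal] segments are /b, ɖ, dz, ɸ, θ, l, ʃ, r, β, ɳ, ts, ʒ, p/.
Intersecting with [−sonorant] gives /b, ɖ, dz, ɸ, θ, ʃ, β, ts, ʒ, p/.
Then [+voice] leaves /b, ɖ, dz, β, ʒ/.

b, ɖ, dz, β, ʒ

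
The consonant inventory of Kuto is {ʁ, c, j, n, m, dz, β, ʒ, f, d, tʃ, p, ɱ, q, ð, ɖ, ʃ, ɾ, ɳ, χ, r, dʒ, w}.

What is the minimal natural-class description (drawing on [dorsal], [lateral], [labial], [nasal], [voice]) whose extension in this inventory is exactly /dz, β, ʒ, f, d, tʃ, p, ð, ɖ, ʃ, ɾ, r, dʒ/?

/dz, β, ʒ, f, d, tʃ, p, ð, ɖ, ʃ, ɾ, r, dʒ/ are all [-nasal], [-dorsal], and no other segment in the inventory matches both values. Dropping any one of them over-generates: [-dorsal] alone would also admit /n, m, ɱ, ɳ/; [-nasal] alone would also admit /ʁ, c, j, q, …/. No other single listed feature picks out exactly this set either, so fewer than two features will not do.

[-nasal, -dorsal]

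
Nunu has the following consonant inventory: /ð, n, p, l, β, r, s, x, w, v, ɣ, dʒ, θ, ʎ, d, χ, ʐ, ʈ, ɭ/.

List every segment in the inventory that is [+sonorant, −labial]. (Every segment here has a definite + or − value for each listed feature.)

The [+sonorant] segments are /n, l, r, w, ʎ, ɭ/.
Intersecting with [−labial] leaves /n, l, r, ʎ, ɭ/.

n, l, r, ʎ, ɭ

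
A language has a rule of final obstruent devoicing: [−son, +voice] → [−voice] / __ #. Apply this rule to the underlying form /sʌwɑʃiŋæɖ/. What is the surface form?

[sʌwɑʃiŋæʈ]

The only segment in the rule's environment that also matches [−son, +voice] is /ɖ/. Applying [−voice] turns the voiced retroflex stop into /ʈ/ (voiceless retroflex stop), giving [sʌwɑʃiŋæʈ].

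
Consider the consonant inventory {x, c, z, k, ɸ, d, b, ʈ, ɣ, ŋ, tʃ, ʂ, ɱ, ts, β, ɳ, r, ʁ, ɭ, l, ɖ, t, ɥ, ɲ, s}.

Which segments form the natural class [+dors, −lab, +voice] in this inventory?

Checking each segment against [+dorsal], [−labial], [+voice]: /ɣ/ (voiced velar fricative), /ŋ/ (velar nasal), /ʁ/ (voiced uvular fricative), /ɲ/ (palatal nasal) satisfy every feature; every other segment in the inventory fails at least one.

ɣ, ŋ, ʁ, ɲ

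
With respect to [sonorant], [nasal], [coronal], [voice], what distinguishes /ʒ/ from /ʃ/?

[voice]

The two segments share [−sonorant], [−nasal], [+coronal]. The only feature from the list on which they differ: /ʒ/ is [+voice] while /ʃ/ is [−voice].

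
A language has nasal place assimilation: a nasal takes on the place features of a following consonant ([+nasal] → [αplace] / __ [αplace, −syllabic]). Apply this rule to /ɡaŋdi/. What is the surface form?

[ɡandi]

The only nasal preceding a consonant is /ŋ/ before /d/. /d/ is [+coronal], so /ŋ/ → /n/, giving [ɡandi].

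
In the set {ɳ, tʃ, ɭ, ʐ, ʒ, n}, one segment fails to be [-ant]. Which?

n

/n/ is the alveolar nasal, which is [+anterior]; the rest — /tʃ, ɭ, ɳ, ʐ, ʒ/ — are [-anterior].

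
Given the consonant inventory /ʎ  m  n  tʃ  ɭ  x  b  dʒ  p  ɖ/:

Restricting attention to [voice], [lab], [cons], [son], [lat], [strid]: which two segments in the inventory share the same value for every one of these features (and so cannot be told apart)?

/ɭ/ (retroflex lateral approximant) and /ʎ/ (palatal lateral approximant) are both [+voice], [−labial], [+consonantal], [+sonorant], [+lateral], [−strident], so none of the listed features separates them. (They do differ in [dorsal], which is not among the given features.) Every other pair in the inventory differs on at least one listed feature.

ɭ, ʎ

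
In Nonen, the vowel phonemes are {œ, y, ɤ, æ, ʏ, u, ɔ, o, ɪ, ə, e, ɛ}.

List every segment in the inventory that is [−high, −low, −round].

ɤ, ə, e, ɛ

Eliminate segments failing any feature: /œ, ɔ, o/ are [+round]; /y, ʏ, u, ɪ/ are [+high]; /æ/ is [+low]. The remaining /ɤ, ə, e, ɛ/ satisfy [−high], [−low], [−round].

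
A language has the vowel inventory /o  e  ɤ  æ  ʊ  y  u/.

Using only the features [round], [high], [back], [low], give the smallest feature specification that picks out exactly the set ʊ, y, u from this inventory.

[+high]

The target set is precisely the extension of [+high] in this inventory.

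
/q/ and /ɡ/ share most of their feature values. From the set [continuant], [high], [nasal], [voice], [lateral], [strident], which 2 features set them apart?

[voice], [high]

The two segments share [−continuant], [−nasal], [−lateral], [−strident]. The only features from the list on which they differ: /q/ is [−voice] while /ɡ/ is [+voice]; /q/ is [−high] while /ɡ/ is [+high].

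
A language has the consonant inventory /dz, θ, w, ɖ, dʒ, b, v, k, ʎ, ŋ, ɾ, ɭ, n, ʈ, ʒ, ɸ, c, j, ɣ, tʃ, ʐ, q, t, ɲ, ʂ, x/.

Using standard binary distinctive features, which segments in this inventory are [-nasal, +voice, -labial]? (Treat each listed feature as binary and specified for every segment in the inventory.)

Eliminate segments failing any feature: /θ, k, ʈ, ɸ, c, tʃ, q, t, ʂ, x/ are [-voice]; /w, b, v/ are [+labial]; /ŋ, n, ɲ/ are [+nasal]. The remaining /dz, ɖ, dʒ, ʎ, ɾ, ɭ, ʒ, j, ɣ, ʐ/ satisfy [-nasal], [+voice], [-labial].

dz, ɖ, dʒ, ʎ, ɾ, ɭ, ʒ, j, ɣ, ʐ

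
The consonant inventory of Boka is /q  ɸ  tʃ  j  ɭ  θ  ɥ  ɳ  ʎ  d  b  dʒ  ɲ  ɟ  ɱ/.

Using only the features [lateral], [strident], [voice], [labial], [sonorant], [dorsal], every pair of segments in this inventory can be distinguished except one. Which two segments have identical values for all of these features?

j, ɲ

Both /j/ and /ɲ/ are [-lateral], [-strident], [+voice], [-labial], [+sonorant], [+dorsal]. Since the list omits [nasal] and [continuant] — which do distinguish the palatal glide from the palatal nasal — this pair collapses; all other pairs remain distinct.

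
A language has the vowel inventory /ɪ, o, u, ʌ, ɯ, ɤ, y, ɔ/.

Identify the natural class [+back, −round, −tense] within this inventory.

Eliminate segments failing any feature: /ɪ, y/ are [−back]; /o, u, ɔ/ are [+round]; /ɯ, ɤ/ are [+tense]. The remaining /ʌ/ satisfy [+back], [−round], [−tense].

ʌ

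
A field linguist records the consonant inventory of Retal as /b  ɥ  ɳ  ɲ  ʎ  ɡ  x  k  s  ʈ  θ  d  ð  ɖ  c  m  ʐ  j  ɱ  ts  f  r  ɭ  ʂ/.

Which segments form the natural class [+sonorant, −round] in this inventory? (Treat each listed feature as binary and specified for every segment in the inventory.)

ɳ, ɲ, ʎ, m, j, ɱ, r, ɭ

Eliminate segments failing any feature: /b, ɡ, x, k, s, ʈ, θ, d, ð, ɖ, c, ʐ, ts, f, ʂ/ are [−sonorant]; /ɥ/ is [+round]. The remaining /ɳ, ɲ, ʎ, m, j, ɱ, r, ɭ/ satisfy [+sonorant], [−round].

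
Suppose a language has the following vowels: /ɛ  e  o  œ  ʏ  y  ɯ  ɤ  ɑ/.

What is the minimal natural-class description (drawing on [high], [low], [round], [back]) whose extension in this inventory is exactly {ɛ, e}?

Every target segment is [-back], [-round]; each remaining inventory member fails at least one of these. Each conjunct is needed — [-round] alone would also admit /ɯ, ɤ, ɑ/; [-back] alone would also admit /œ, ʏ, y/ — and no other single listed feature has exactly this extension, so two is the minimum.

[-back, -round]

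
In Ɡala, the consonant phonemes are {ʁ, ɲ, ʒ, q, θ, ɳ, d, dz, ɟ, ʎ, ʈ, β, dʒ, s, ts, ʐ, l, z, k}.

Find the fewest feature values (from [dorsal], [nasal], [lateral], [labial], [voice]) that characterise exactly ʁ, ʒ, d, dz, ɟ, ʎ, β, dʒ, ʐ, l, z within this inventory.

[+voice, -nasal]

/ʁ, ʒ, d, dz, ɟ, ʎ, β, dʒ, ʐ, l, z/ are all [+voice], [-nasal], and no other segment in the inventory matches both values. Dropping any one of them over-generates: [-nasal] alone would also admit /q, θ, ʈ, s, …/; [+voice] alone would also admit /ɲ, ɳ/. No other single listed feature picks out exactly this set either, so fewer than two features will not do.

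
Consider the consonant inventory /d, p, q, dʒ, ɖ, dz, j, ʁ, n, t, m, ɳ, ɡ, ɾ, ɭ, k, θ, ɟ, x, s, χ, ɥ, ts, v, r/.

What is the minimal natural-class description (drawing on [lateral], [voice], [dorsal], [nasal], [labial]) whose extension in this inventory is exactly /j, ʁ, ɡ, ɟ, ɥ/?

/j, ʁ, ɡ, ɟ, ɥ/ are all [+voice], [+dorsal], and no other segment in the inventory matches both values. Dropping any one of them over-generates: [+dorsal] alone would also admit /q, k, x, χ/; [+voice] alone would also admit /d, dʒ, ɖ, dz, …/. No other single listed feature picks out exactly this set either, so fewer than two features will not do.

[+voice, +dorsal]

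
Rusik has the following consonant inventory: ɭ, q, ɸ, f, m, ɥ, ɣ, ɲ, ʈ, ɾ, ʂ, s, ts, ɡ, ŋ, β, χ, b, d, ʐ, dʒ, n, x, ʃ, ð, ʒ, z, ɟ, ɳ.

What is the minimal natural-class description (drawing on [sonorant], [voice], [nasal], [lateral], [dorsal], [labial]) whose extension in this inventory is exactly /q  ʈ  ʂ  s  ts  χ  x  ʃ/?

[-voice, -labial]

The class [-voice], [-labial] has exactly /q, ʈ, ʂ, s, ts, χ, x, ʃ/ as its extension in this inventory. No smaller conjunction from the listed features achieves this: [-labial] alone would also admit /ɭ, ɣ, ɲ, ɾ, …/; [-voice] alone would also admit /ɸ, f/; and checking the remaining single features turns up none with this extension.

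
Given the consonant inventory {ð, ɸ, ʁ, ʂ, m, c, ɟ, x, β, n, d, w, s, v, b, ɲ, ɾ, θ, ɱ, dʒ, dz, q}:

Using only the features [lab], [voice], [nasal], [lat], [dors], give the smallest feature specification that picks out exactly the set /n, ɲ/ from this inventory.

[+nasal, −lab]

The class [+nasal], [−labial] has exactly /n, ɲ/ as its extension in this inventory. No smaller conjunction from the listed features achieves this: [−labial] alone would also admit /ð, ʁ, ʂ, c, …/; [+nasal] alone would also admit /m, ɱ/; and checking the remaining single features turns up none with this extension.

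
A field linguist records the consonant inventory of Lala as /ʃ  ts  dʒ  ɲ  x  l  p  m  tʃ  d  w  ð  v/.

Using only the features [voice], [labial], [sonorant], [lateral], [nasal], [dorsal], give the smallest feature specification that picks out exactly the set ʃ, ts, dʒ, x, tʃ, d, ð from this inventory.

[−sonorant, −labial]

Every target segment is [−sonorant], [−labial]; each remaining inventory member fails at least one of these. Each conjunct is needed — [−labial] alone would also admit /ɲ, l/; [−sonorant] alone would also admit /p, v/ — and no other single listed feature has exactly this extension, so two is the minimum.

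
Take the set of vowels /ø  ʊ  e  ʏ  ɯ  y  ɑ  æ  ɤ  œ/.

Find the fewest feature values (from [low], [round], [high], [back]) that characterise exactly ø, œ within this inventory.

[-high, +round]

Every target segment is [-high], [+round]; each remaining inventory member fails at least one of these. Each conjunct is needed — [+round] alone would also admit /ʊ, ʏ, y/; [-high] alone would also admit /e, ɑ, æ, ɤ/ — and no other single listed feature has exactly this extension, so two is the minimum.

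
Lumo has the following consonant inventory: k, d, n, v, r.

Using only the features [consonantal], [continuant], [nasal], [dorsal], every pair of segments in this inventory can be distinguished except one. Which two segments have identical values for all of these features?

On the given features, /v/ and /r/ have an identical profile: [+consonantal], [+continuant], [-nasal], [-dorsal]. No other two segments in the inventory coincide on all 4 features. (They do differ in [sonorant], [labial] and [coronal], which are not among the given features.)

v, r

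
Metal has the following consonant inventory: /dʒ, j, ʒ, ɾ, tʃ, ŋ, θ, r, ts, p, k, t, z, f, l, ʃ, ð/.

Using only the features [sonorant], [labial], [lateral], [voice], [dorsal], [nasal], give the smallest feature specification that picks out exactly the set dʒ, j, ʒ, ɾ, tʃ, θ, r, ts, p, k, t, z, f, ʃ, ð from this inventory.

The class [−nasal], [−lateral] has exactly /dʒ, j, ʒ, ɾ, tʃ, θ, r, ts, p, k, t, z, f, ʃ, ð/ as its extension in this inventory. No smaller conjunction from the listed features achieves this: [−lateral] alone would also admit /ŋ/; [−nasal] alone would also admit /l/; and checking the remaining single features turns up none with this extension.

[−nasal, −lateral]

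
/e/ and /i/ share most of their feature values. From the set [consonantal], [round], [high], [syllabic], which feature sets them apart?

[high]

/e/ (mid front unrounded tense vowel) and /i/ (high front unrounded tense vowel) agree on [−consonantal], [−round], [+syllabic]. They differ on [high] (/e/ [−], /i/ [+]).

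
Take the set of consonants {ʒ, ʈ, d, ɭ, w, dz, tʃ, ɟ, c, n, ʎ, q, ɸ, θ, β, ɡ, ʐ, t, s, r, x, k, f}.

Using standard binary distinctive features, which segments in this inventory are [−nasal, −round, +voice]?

First, the [−nasal] segments are /ʒ, ʈ, d, ɭ, w, dz, tʃ, ɟ, c, ʎ, q, ɸ, θ, β, ɡ, ʐ, t, s, r, x, k, f/.
Then [−round] gives /ʒ, ʈ, d, ɭ, dz, tʃ, ɟ, c, ʎ, q, ɸ, θ, β, ɡ, ʐ, t, s, r, x, k, f/.
Of those, [+voice] leaves /ʒ, d, ɭ, dz, ɟ, ʎ, β, ɡ, ʐ, r/.

ʒ, d, ɭ, dz, ɟ, ʎ, β, ɡ, ʐ, r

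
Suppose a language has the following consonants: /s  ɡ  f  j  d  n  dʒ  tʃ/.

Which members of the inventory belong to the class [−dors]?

The [−dorsal] segments here are /s, f, d, n, dʒ, tʃ/; the remaining /ɡ, j/ are [+dorsal].

s, f, d, n, dʒ, tʃ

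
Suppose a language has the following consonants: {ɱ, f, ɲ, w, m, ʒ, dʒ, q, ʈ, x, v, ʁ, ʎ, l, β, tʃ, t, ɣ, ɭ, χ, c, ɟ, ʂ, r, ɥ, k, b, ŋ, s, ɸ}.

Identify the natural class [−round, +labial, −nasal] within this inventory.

f, v, β, b, ɸ

Checking each segment against [−round], [+labial], [−nasal]: /f/ (voiceless labiodental fricative), /v/ (voiced labiodental fricative), /β/ (voiced bilabial fricative), /b/ (voiced bilabial stop), /ɸ/ (voiceless bilabial fricative) satisfy every feature; every other segment in the inventory fails at least one.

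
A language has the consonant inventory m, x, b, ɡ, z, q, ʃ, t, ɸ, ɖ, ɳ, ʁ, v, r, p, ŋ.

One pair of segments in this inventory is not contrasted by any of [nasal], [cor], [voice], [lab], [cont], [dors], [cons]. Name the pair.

/z/ (voiced alveolar fricative) and /r/ (alveolar trill) are both [-nasal], [+coronal], [+voice], [-labial], [+continuant], [-dorsal], [+consonantal], so none of the listed features separates them. (They do differ in [sonorant] and [strident], which are not among the given features.) Every other pair in the inventory differs on at least one listed feature.

z, r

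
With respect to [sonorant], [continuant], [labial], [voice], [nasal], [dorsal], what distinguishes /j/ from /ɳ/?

[nasal], [continuant], [dorsal]

The two segments share [+sonorant], [−labial], [+voice]. The only features from the list on which they differ: /j/ is [−nasal] while /ɳ/ is [+nasal]; /j/ is [+continuant] while /ɳ/ is [−continuant]; /j/ is [+dorsal] while /ɳ/ is [−dorsal].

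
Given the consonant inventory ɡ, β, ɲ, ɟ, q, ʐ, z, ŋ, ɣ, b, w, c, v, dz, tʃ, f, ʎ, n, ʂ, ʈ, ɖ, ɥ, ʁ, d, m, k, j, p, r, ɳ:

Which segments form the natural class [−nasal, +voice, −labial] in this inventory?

ɡ, ɟ, ʐ, z, ɣ, dz, ʎ, ɖ, ʁ, d, j, r

Eliminate segments failing any feature: /β, b, w, v, ɥ/ are [+labial]; /ɲ, ŋ, n, m, ɳ/ are [+nasal]; /q, c, tʃ, f, ʂ, ʈ, k, p/ are [−voice]. The remaining /ɡ, ɟ, ʐ, z, ɣ, dz, ʎ, ɖ, ʁ, d, j, r/ satisfy [−nasal], [+voice], [−labial].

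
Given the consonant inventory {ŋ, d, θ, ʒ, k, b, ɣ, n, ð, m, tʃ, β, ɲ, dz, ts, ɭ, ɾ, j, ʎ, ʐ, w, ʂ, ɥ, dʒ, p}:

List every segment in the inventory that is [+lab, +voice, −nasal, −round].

The [+labial] segments are /b, m, β, w, ɥ, p/.
Among these, [+voice] gives /b, m, β, w, ɥ/.
Intersecting with [−nasal] gives /b, β, w, ɥ/.
Of those, [−round] leaves /b, β/.

b, β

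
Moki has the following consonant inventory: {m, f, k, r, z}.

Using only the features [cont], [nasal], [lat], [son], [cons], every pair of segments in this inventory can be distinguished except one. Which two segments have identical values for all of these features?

/z/ (voiced alveolar fricative) and /f/ (voiceless labiodental fricative) are both [+continuant], [-nasal], [-lateral], [-sonorant], [+consonantal], so none of the listed features separates them. (They do differ in [voice], [labial] and [coronal], which are not among the given features.) Every other pair in the inventory differs on at least one listed feature.

z, f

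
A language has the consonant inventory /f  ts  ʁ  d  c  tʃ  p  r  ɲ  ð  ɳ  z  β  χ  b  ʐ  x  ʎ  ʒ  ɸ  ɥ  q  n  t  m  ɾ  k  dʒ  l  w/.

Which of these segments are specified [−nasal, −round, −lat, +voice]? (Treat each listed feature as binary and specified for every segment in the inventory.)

Eliminate segments failing any feature: /f, ts, c, tʃ, p, χ, x, ɸ, q, t, k/ are [−voice]; /ɲ, ɳ, n, m/ are [+nasal]; /ʎ, l/ are [+lateral]; /ɥ, w/ are [+round]. The remaining /ʁ, d, r, ð, z, β, b, ʐ, ʒ, ɾ, dʒ/ satisfy [−nasal], [−round], [−lateral], [+voice].

ʁ, d, r, ð, z, β, b, ʐ, ʒ, ɾ, dʒ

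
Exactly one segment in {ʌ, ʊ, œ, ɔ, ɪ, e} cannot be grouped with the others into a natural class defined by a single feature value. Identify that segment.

e

[tense] groups all but one: /ʊ, ɪ, ʌ, œ, ɔ/ share [−tense] while /e/ (mid front unrounded tense vowel) alone is [+tense]. Removing any other segment would not leave a single-feature class that excludes it.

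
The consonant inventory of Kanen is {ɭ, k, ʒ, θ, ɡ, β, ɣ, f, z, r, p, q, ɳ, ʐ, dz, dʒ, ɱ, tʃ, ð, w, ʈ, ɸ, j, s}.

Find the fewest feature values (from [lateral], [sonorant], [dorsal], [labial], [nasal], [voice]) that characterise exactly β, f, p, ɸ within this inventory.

/β, f, p, ɸ/ are all [−sonorant], [+labial], and no other segment in the inventory matches both values. Dropping any one of them over-generates: [+labial] alone would also admit /ɱ, w/; [−sonorant] alone would also admit /k, ʒ, θ, ɡ, …/. No other single listed feature picks out exactly this set either, so fewer than two features will not do.

[−sonorant, +labial]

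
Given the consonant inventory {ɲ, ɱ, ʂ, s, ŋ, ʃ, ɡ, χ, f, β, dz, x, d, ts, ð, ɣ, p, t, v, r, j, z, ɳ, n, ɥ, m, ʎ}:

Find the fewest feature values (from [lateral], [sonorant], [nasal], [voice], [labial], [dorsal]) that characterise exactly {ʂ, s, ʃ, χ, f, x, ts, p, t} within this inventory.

Every target segment is [-voice] and no other inventory member is, so one feature is enough.

[-voice]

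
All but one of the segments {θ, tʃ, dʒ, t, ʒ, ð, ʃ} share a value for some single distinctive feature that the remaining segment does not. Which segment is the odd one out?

[distributed] groups all but one: /θ, ʒ, tʃ, dʒ, ʃ, ð/ share [+distributed] while /t/ (voiceless alveolar stop) alone is [-distributed]. Removing any other segment would not leave a single-feature class that excludes it.

t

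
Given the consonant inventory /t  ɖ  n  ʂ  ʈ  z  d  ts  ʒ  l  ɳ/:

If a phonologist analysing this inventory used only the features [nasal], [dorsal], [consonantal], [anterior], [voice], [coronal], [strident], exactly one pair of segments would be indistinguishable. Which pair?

d, l

On the given features, /d/ and /l/ have an identical profile: [−nasal], [−dorsal], [+consonantal], [+anterior], [+voice], [+coronal], [−strident]. No other two segments in the inventory coincide on all 7 features. (They do differ in [sonorant] and [lateral], which are not among the given features.)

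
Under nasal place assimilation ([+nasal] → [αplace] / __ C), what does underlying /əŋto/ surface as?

In /əŋto/, the nasal /ŋ/ precedes /t/, which is [+coronal]. The nasal assimilates in place, becoming the [+coronal] nasal /n/. The surface form is [ənto].

[ənto]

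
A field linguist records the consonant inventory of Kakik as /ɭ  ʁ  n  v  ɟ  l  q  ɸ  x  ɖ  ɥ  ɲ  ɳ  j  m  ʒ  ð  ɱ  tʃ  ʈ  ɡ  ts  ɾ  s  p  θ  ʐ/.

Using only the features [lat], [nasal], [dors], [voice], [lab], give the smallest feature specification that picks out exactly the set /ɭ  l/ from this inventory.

Every target segment is [+lateral] and no other inventory member is, so one feature is enough.

[+lat]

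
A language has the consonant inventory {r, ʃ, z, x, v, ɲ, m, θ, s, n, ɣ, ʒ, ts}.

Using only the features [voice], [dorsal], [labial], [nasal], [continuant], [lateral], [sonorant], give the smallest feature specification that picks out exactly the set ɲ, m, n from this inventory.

/ɲ, m, n/ are exactly the [+nasal] segments in the inventory, so a single feature suffices.

[+nasal]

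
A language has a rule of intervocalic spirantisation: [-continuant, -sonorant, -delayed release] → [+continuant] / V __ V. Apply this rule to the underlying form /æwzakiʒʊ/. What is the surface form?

The only segment in the rule's environment that also matches [-continuant, -sonorant, -delayed release] is /k/. Applying [+continuant] turns the voiceless velar stop into /x/ (voiceless velar fricative), giving [æwzaxiʒʊ].

[æwzaxiʒʊ]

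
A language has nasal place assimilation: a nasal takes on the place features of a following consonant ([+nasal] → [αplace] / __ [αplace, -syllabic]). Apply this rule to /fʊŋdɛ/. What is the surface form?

The only nasal preceding a consonant is /ŋ/ before /d/. /d/ is [+coronal], so /ŋ/ → /n/, giving [fʊndɛ].

[fʊndɛ]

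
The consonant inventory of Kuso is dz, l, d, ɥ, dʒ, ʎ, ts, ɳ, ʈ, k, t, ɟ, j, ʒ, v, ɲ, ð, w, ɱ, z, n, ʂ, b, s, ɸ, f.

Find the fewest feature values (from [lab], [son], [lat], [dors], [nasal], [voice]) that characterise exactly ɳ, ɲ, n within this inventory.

[+nasal, −lab]

/ɳ, ɲ, n/ are all [+nasal], [−labial], and no other segment in the inventory matches both values. Dropping any one of them over-generates: [−labial] alone would also admit /dz, l, d, dʒ, …/; [+nasal] alone would also admit /ɱ/. No other single listed feature picks out exactly this set either, so fewer than two features will not do.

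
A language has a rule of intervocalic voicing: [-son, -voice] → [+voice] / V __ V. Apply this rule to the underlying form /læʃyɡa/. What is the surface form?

[læʒyɡa]

The only segment in the rule's environment that also matches [-son, -voice] is /ʃ/. Applying [+voice] turns the voiceless postalveolar fricative into /ʒ/ (voiced postalveolar fricative), giving [læʒyɡa].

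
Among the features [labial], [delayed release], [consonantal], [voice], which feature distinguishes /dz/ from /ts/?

[voice]

The two segments share [−labial], [+delayed release], [+consonantal]. The only feature from the list on which they differ: /dz/ is [+voice] while /ts/ is [−voice].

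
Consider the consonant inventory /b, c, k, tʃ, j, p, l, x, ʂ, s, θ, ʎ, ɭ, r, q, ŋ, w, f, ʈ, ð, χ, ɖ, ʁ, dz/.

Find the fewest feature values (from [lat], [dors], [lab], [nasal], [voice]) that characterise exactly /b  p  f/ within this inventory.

[+lab, −dors]

The class [+labial], [−dorsal] has exactly /b, p, f/ as its extension in this inventory. No smaller conjunction from the listed features achieves this: [−dorsal] alone would also admit /tʃ, l, ʂ, s, …/; [+labial] alone would also admit /w/; and checking the remaining single features turns up none with this extension.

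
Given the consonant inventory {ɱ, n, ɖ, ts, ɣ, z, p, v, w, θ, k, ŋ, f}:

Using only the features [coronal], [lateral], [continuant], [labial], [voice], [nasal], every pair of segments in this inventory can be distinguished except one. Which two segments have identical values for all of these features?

w, v

On the given features, /w/ and /v/ have an identical profile: [−coronal], [−lateral], [+continuant], [+labial], [+voice], [−nasal]. No other two segments in the inventory coincide on all 6 features. (They do differ in [sonorant], [round] and [dorsal], which are not among the given features.)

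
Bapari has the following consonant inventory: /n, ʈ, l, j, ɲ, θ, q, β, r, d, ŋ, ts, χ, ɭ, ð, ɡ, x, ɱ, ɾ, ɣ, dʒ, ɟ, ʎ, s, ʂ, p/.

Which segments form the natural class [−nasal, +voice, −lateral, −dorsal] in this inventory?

Eliminate segments failing any feature: /n, ɲ, ŋ, ɱ/ are [+nasal]; /ʈ, θ, q, ts, χ, x, s, ʂ, p/ are [−voice]; /l, ɭ, ʎ/ are [+lateral]; /j, ɡ, ɣ, ɟ/ are [+dorsal]. The remaining /β, r, d, ð, ɾ, dʒ/ satisfy [−nasal], [+voice], [−lateral], [−dorsal].

β, r, d, ð, ɾ, dʒ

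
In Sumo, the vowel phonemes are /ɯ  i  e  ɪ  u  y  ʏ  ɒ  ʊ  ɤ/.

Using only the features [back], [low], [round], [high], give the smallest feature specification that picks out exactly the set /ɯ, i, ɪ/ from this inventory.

[+high, -round]

/ɯ, i, ɪ/ are all [+high], [-round], and no other segment in the inventory matches both values. Dropping any one of them over-generates: [-round] alone would also admit /e, ɤ/; [+high] alone would also admit /u, y, ʏ, ʊ/. No other single listed feature picks out exactly this set either, so fewer than two features will not do.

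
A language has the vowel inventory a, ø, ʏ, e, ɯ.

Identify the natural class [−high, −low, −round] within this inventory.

e

Eliminate segments failing any feature: /a/ is [+low]; /ø/ is [+round]; /ʏ, ɯ/ are [+high]. The remaining /e/ satisfy [−high], [−low], [−round].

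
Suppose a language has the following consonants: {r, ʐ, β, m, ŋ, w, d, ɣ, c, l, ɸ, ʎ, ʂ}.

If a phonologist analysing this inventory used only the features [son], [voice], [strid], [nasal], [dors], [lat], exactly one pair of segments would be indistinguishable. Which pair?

β, d

On the given features, /β/ and /d/ have an identical profile: [−sonorant], [+voice], [−strident], [−nasal], [−dorsal], [−lateral]. No other two segments in the inventory coincide on all 6 features. (They do differ in [continuant], [labial] and [coronal], which are not among the given features.)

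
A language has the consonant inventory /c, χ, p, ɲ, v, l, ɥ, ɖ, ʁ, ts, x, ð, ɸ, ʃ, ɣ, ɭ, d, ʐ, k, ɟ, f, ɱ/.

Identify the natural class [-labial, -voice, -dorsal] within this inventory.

The [-labial] segments are /c, χ, ɲ, l, ɖ, ʁ, ts, x, ð, ʃ, ɣ, ɭ, d, ʐ, k, ɟ/.
Within that set, [-voice] gives /c, χ, ts, x, ʃ, k/.
Then [-dorsal] leaves /ts, ʃ/.

ts, ʃ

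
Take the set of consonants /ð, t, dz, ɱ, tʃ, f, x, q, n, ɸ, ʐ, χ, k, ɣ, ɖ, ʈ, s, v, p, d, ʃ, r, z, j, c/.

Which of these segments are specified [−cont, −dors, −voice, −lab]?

Checking each segment against [−continuant], [−dorsal], [−voice], [−labial]: /t/ (voiceless alveolar stop), /tʃ/ (voiceless postalveolar affricate), /ʈ/ (voiceless retroflex stop) satisfy every feature; every other segment in the inventory fails at least one.

t, tʃ, ʈ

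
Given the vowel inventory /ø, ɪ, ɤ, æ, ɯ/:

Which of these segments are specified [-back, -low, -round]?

Eliminate segments failing any feature: /ø/ is [+round]; /ɤ, ɯ/ are [+back]; /æ/ is [+low]. The remaining /ɪ/ satisfy [-back], [-low], [-round].

ɪ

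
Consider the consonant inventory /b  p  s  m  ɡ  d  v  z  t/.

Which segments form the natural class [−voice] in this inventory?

p, s, t

The [−voice] segments here are /p, s, t/; the remaining /b, m, ɡ, d, v, z/ are [+voice].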